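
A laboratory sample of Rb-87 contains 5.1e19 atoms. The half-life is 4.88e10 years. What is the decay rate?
A = λN = 7.244e8 decays/year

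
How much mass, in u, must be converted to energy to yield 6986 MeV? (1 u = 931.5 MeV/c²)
m = E/c² = 7.5 u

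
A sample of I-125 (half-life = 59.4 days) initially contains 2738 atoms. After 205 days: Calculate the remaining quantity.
N = N₀(1/2)^(t/t½) = 250.3 atoms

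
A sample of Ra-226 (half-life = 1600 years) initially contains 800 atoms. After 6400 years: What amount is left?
N = N₀(1/2)^(t/t½) = 50 atoms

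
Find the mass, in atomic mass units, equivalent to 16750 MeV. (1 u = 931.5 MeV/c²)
m = E/c² = 17.98 u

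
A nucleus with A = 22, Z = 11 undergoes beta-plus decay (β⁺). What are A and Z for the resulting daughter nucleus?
Daughter: A = 22, Z = 10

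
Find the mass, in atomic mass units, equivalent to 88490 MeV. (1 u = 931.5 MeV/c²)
m = E/c² = 95 u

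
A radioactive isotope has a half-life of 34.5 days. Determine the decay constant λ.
λ = ln(2)/t½ = 0.02009 day⁻¹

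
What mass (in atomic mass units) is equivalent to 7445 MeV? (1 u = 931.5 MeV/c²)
m = E/c² = 7.992 u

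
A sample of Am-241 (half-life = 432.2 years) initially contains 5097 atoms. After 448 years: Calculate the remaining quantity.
N = N₀(1/2)^(t/t½) = 2485 atoms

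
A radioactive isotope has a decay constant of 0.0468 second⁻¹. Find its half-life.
t½ = ln(2)/λ = 14.81 seconds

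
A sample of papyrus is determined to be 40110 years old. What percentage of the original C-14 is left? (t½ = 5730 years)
N/N₀ = (1/2)^(t/t½) = 0.007812 = 0.781%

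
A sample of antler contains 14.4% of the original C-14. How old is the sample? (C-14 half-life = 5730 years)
Age = t½ × log₂(1/ratio) = 16020 years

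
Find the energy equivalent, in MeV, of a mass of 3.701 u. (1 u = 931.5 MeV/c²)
E = mc² = 3447 MeV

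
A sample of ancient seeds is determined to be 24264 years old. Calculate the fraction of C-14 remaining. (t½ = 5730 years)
N/N₀ = (1/2)^(t/t½) = 0.05312 = 5.31%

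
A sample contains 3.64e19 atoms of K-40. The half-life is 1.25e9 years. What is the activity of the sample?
A = λN = 2.018e10 decays/year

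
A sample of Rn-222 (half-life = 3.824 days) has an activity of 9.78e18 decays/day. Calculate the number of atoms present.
N = A/λ = 5.395e19 atoms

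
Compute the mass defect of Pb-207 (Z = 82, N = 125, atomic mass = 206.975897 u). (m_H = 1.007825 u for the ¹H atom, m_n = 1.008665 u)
Δm = Z·m_H + N·m_n − M = 1.749 u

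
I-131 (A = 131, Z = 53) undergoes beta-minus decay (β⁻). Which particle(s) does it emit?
β⁻: electron (e⁻) + antineutrino (ν̄ₑ)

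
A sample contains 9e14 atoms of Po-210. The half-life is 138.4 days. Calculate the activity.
A = λN = 4.507e12 decays/day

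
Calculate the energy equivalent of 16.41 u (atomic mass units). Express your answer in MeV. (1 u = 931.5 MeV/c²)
E = mc² = 15290 MeV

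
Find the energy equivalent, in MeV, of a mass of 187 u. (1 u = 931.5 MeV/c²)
E = mc² = 1.742e5 MeV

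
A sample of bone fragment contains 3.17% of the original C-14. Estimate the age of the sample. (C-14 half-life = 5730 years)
Age = t½ × log₂(1/ratio) = 28530 years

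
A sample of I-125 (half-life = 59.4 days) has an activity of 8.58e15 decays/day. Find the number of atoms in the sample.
N = A/λ = 7.353e17 atoms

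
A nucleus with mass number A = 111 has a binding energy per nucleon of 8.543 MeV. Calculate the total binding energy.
B.E. = 8.543 × 111 = 948.3 MeV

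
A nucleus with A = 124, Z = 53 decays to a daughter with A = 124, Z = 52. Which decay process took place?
ΔA = 0, ΔZ = -1 ⇒ beta-plus decay (β⁺) or electron capture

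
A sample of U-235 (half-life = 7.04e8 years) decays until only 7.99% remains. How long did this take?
t = t½ × log₂(N₀/N) = 2.567e9 years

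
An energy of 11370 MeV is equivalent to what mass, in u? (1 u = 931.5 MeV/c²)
m = E/c² = 12.21 u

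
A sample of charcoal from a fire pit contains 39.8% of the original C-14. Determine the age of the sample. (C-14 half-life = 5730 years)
Age = t½ × log₂(1/ratio) = 7616 years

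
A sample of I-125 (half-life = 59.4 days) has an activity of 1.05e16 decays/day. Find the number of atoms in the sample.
N = A/λ = 8.998e17 atoms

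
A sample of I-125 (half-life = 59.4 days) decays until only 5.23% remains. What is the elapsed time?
t = t½ × log₂(N₀/N) = 252.9 days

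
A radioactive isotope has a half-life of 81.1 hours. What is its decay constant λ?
λ = ln(2)/t½ = 0.008547 hour⁻¹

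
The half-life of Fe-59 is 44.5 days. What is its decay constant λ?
λ = ln(2)/t½ = 0.01558 day⁻¹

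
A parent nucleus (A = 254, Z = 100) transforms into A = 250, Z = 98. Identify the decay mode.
ΔA = -4, ΔZ = -2 ⇒ alpha decay (α)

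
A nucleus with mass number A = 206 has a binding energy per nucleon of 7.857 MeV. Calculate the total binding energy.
B.E. = 7.857 × 206 = 1619 MeV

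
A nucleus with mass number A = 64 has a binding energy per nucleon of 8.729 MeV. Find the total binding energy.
B.E. = 8.729 × 64 = 558.7 MeV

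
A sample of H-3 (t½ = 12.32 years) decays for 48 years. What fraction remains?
N/N₀ = (1/2)^(t/t½) = 0.06717 = 6.72%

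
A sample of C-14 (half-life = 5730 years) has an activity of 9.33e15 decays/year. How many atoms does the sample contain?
N = A/λ = 7.713e19 atoms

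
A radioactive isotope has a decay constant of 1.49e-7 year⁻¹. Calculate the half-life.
t½ = ln(2)/λ = 4.652e6 years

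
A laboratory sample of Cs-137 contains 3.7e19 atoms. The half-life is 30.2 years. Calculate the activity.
A = λN = 8.492e17 decays/year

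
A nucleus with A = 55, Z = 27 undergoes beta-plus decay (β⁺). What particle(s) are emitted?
β⁺: positron (e⁺) + neutrino (νₑ)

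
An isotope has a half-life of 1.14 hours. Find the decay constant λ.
λ = ln(2)/t½ = 0.608 hour⁻¹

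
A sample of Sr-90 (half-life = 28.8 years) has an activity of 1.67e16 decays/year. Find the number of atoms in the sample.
N = A/λ = 6.939e17 atoms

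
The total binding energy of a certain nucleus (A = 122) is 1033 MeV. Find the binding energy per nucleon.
B.E./A = 1033/122 = 8.467 MeV/nucleon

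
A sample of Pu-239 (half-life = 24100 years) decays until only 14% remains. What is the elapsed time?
t = t½ × log₂(N₀/N) = 68360 years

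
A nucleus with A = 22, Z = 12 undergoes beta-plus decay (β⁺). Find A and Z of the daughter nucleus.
Daughter: A = 22, Z = 11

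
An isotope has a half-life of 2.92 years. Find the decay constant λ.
λ = ln(2)/t½ = 0.2374 year⁻¹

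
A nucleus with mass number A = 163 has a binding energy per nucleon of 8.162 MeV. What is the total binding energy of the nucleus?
B.E. = 8.162 × 163 = 1330 MeV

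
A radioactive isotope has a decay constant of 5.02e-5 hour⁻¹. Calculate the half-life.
t½ = ln(2)/λ = 13810 hours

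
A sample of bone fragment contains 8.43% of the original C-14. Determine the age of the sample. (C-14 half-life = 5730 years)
Age = t½ × log₂(1/ratio) = 20450 years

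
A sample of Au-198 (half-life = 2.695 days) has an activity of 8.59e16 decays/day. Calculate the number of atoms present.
N = A/λ = 3.34e17 atoms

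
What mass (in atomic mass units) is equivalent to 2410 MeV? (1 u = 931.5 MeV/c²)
m = E/c² = 2.587 u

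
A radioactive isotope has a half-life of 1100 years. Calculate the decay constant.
λ = ln(2)/t½ = 6.301e-4 year⁻¹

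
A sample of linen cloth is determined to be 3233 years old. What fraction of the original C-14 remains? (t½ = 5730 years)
N/N₀ = (1/2)^(t/t½) = 0.6763 = 67.6%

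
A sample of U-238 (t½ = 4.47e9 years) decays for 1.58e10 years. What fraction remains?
N/N₀ = (1/2)^(t/t½) = 0.08629 = 8.63%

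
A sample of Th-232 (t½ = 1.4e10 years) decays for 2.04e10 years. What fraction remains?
N/N₀ = (1/2)^(t/t½) = 0.3642 = 36.4%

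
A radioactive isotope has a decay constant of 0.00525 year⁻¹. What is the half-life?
t½ = ln(2)/λ = 132 years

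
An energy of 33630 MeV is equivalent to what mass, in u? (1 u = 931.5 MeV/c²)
m = E/c² = 36.1 u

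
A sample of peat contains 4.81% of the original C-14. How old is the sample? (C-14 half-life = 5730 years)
Age = t½ × log₂(1/ratio) = 25080 years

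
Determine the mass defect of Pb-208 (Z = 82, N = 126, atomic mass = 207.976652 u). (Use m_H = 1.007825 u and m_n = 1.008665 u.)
Δm = Z·m_H + N·m_n − M = 1.757 u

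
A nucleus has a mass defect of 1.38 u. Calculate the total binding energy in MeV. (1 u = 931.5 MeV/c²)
B.E. = Δm × 931.5 = 1285 MeV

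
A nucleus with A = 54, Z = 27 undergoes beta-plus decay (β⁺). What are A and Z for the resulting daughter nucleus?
Daughter: A = 54, Z = 26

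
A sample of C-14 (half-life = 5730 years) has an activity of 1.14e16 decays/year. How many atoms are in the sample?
N = A/λ = 9.424e19 atoms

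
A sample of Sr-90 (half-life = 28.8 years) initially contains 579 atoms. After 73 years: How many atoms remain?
N = N₀(1/2)^(t/t½) = 99.92 atoms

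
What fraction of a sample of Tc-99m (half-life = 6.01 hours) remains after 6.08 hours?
N/N₀ = (1/2)^(t/t½) = 0.496 = 49.6%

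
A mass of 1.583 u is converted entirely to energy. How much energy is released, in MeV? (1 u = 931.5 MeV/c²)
E = mc² = 1475 MeV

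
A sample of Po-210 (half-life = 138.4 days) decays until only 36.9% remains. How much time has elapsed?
t = t½ × log₂(N₀/N) = 199.1 days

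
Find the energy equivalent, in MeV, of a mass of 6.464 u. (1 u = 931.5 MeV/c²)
E = mc² = 6021 MeV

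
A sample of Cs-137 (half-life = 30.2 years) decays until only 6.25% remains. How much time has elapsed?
t = t½ × log₂(N₀/N) = 120.8 years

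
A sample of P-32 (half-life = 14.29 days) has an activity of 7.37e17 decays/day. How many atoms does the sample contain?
N = A/λ = 1.519e19 atoms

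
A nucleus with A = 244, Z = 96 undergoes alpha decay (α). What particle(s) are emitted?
α particle = ⁴₂He (2 protons + 2 neutrons)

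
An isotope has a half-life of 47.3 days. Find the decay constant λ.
λ = ln(2)/t½ = 0.01465 day⁻¹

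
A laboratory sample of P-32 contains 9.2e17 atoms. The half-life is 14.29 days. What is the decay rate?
A = λN = 4.463e16 decays/day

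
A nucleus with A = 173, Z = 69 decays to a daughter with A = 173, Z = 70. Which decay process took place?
ΔA = 0, ΔZ = +1 ⇒ beta-minus decay (β⁻)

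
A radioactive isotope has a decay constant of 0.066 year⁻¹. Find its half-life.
t½ = ln(2)/λ = 10.5 years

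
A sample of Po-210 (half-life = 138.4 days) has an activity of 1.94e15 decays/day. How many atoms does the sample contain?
N = A/λ = 3.874e17 atoms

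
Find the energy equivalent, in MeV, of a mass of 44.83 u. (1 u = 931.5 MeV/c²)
E = mc² = 41760 MeV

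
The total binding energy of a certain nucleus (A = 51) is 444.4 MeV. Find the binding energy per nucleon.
B.E./A = 444.4/51 = 8.714 MeV/nucleon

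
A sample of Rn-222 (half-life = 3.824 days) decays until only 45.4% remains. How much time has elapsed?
t = t½ × log₂(N₀/N) = 4.356 days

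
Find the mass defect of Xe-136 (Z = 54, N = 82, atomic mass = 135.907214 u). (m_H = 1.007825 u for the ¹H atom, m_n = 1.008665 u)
Δm = Z·m_H + N·m_n − M = 1.226 u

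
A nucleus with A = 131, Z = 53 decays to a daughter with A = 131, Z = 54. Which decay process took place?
ΔA = 0, ΔZ = +1 ⇒ beta-minus decay (β⁻)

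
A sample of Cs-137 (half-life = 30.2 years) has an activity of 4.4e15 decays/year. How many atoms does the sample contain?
N = A/λ = 1.917e17 atoms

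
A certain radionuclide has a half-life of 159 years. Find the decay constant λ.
λ = ln(2)/t½ = 0.004359 year⁻¹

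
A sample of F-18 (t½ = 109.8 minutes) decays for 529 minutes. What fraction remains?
N/N₀ = (1/2)^(t/t½) = 0.03546 = 3.55%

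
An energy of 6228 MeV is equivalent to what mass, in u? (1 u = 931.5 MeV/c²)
m = E/c² = 6.686 u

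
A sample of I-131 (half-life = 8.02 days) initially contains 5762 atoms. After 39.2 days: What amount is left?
N = N₀(1/2)^(t/t½) = 194.6 atoms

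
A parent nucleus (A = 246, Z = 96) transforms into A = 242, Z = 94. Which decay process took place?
ΔA = -4, ΔZ = -2 ⇒ alpha decay (α)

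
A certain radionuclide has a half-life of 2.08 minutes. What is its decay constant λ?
λ = ln(2)/t½ = 0.3332 minute⁻¹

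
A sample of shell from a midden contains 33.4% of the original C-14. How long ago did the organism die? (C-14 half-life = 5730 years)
Age = t½ × log₂(1/ratio) = 9065 years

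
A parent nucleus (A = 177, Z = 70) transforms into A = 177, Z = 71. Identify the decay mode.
ΔA = 0, ΔZ = +1 ⇒ beta-minus decay (β⁻)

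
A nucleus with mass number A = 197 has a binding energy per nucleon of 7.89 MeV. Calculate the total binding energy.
B.E. = 7.89 × 197 = 1554 MeV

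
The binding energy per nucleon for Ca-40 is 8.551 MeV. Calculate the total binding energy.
B.E. = 8.551 × 40 = 342 MeV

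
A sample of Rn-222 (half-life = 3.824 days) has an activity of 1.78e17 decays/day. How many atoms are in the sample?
N = A/λ = 9.82e17 atoms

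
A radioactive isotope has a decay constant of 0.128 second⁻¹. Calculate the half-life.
t½ = ln(2)/λ = 5.415 seconds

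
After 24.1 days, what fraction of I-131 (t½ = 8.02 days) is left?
N/N₀ = (1/2)^(t/t½) = 0.1246 = 12.5%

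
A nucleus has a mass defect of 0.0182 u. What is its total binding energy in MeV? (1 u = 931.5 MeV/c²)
B.E. = Δm × 931.5 = 16.95 MeV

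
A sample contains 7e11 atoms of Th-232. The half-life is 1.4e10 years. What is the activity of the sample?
A = λN = 34.66 decays/year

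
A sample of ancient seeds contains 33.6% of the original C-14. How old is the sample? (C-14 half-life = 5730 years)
Age = t½ × log₂(1/ratio) = 9016 years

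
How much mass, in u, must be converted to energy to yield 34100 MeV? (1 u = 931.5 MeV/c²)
m = E/c² = 36.61 u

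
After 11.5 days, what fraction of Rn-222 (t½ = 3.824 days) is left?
N/N₀ = (1/2)^(t/t½) = 0.1244 = 12.4%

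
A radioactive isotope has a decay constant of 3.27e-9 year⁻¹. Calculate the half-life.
t½ = ln(2)/λ = 2.12e8 years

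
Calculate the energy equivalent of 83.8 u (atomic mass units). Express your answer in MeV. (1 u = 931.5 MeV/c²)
E = mc² = 78060 MeV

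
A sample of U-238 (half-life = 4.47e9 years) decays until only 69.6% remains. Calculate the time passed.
t = t½ × log₂(N₀/N) = 2.337e9 years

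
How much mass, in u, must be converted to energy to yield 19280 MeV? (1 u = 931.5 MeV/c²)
m = E/c² = 20.7 u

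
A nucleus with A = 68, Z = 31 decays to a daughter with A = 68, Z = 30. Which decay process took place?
ΔA = 0, ΔZ = -1 ⇒ beta-plus decay (β⁺) or electron capture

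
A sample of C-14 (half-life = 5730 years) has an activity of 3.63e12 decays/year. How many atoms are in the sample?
N = A/λ = 3.001e16 atoms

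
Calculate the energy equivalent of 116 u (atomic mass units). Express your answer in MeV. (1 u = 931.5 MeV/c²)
E = mc² = 1.081e5 MeV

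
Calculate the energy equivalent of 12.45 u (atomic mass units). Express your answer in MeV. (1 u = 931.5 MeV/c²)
E = mc² = 11600 MeV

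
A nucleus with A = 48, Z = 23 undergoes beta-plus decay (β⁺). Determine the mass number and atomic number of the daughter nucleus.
Daughter: A = 48, Z = 22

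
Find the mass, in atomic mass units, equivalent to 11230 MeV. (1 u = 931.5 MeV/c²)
m = E/c² = 12.06 u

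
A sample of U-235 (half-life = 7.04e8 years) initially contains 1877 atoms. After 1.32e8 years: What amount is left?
N = N₀(1/2)^(t/t½) = 1648 atoms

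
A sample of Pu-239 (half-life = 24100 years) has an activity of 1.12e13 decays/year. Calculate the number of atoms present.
N = A/λ = 3.894e17 atoms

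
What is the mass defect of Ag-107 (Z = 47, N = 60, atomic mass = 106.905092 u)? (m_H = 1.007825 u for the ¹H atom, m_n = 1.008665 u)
Δm = Z·m_H + N·m_n − M = 0.9826 u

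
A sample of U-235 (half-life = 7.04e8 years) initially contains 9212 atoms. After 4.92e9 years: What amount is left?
N = N₀(1/2)^(t/t½) = 72.54 atoms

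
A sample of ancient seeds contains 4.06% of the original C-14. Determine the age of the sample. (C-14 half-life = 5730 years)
Age = t½ × log₂(1/ratio) = 26490 years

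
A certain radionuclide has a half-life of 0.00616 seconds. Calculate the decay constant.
λ = ln(2)/t½ = 112.5 second⁻¹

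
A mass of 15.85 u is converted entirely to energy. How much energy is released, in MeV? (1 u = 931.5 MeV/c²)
E = mc² = 14760 MeV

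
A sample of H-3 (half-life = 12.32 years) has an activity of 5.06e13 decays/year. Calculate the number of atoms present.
N = A/λ = 8.994e14 atoms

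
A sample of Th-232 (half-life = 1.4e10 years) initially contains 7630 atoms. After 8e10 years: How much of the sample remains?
N = N₀(1/2)^(t/t½) = 145.3 atoms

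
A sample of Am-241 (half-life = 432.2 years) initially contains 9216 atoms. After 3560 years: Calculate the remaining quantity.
N = N₀(1/2)^(t/t½) = 30.55 atoms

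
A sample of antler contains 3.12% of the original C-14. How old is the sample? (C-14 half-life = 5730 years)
Age = t½ × log₂(1/ratio) = 28660 years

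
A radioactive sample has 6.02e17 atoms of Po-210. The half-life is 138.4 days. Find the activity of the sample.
A = λN = 3.015e15 decays/day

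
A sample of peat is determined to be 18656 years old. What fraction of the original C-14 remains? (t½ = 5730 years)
N/N₀ = (1/2)^(t/t½) = 0.1047 = 10.5%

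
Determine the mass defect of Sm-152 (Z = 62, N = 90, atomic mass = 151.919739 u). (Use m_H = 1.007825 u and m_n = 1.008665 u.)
Δm = Z·m_H + N·m_n − M = 1.345 u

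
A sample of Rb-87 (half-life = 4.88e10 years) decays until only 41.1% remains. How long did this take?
t = t½ × log₂(N₀/N) = 6.26e10 years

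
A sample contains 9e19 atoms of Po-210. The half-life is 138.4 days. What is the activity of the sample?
A = λN = 4.507e17 decays/day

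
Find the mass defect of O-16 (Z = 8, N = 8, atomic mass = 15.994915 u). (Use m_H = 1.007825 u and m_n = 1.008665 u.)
Δm = Z·m_H + N·m_n − M = 0.137 u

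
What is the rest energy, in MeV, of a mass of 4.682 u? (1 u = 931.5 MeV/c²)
E = mc² = 4361 MeV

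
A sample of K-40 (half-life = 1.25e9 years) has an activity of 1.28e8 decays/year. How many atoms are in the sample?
N = A/λ = 2.308e17 atoms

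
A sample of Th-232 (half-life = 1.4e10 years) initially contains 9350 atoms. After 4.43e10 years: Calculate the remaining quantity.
N = N₀(1/2)^(t/t½) = 1043 atoms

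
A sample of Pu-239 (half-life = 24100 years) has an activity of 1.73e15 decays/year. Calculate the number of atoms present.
N = A/λ = 6.015e19 atoms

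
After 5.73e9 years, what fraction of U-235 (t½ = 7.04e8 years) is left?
N/N₀ = (1/2)^(t/t½) = 0.003547 = 0.355%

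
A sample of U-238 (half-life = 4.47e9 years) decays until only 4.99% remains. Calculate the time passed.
t = t½ × log₂(N₀/N) = 1.933e10 years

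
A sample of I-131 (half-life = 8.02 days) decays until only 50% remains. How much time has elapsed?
t = t½ × log₂(N₀/N) = 8.02 days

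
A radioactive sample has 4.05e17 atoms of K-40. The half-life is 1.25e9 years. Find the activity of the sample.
A = λN = 2.246e8 decays/year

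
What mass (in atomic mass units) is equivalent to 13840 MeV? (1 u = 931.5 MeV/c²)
m = E/c² = 14.86 u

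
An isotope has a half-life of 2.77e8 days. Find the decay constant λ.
λ = ln(2)/t½ = 2.502e-9 day⁻¹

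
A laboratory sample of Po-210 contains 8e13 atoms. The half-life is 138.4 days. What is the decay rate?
A = λN = 4.007e11 decays/day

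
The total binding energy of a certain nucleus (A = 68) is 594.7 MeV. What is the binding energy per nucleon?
B.E./A = 594.7/68 = 8.746 MeV/nucleon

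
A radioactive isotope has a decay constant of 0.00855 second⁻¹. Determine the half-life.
t½ = ln(2)/λ = 81.07 seconds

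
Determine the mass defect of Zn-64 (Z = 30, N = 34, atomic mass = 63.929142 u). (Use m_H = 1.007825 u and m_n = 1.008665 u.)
Δm = Z·m_H + N·m_n − M = 0.6002 u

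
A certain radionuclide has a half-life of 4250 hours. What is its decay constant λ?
λ = ln(2)/t½ = 1.631e-4 hour⁻¹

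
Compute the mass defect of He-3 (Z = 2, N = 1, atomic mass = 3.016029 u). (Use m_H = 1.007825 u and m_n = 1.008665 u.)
Δm = Z·m_H + N·m_n − M = 0.008286 u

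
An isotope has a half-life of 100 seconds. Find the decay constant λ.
λ = ln(2)/t½ = 0.006931 second⁻¹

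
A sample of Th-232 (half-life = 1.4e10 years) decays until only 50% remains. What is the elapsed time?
t = t½ × log₂(N₀/N) = 1.4e10 years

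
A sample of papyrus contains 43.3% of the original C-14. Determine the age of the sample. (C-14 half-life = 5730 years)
Age = t½ × log₂(1/ratio) = 6919 years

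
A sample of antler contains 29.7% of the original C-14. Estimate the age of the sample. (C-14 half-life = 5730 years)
Age = t½ × log₂(1/ratio) = 10040 years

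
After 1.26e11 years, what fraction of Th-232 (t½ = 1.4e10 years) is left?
N/N₀ = (1/2)^(t/t½) = 0.001953 = 0.195%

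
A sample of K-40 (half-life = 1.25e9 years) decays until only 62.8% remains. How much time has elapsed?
t = t½ × log₂(N₀/N) = 8.39e8 years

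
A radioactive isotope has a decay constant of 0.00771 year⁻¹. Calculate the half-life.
t½ = ln(2)/λ = 89.9 years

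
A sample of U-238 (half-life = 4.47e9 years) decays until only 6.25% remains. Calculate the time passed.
t = t½ × log₂(N₀/N) = 1.788e10 years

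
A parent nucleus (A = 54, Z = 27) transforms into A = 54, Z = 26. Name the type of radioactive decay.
ΔA = 0, ΔZ = -1 ⇒ beta-plus decay (β⁺) or electron capture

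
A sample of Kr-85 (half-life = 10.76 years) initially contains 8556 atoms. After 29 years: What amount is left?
N = N₀(1/2)^(t/t½) = 1321 atoms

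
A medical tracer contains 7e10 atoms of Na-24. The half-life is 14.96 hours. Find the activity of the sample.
A = λN = 3.243e9 decays/hour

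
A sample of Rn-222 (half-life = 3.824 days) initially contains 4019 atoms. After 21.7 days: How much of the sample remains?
N = N₀(1/2)^(t/t½) = 78.68 atoms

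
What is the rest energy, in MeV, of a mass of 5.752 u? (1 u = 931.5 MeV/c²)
E = mc² = 5358 MeV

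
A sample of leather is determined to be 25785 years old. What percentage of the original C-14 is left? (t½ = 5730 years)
N/N₀ = (1/2)^(t/t½) = 0.04419 = 4.42%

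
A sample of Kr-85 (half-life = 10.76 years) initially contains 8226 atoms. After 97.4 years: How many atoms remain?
N = N₀(1/2)^(t/t½) = 15.5 atoms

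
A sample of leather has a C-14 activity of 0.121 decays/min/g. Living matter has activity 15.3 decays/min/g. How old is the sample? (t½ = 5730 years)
Age = t½ × log₂(A₀/A) = 40010 years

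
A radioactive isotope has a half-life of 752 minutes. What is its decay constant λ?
λ = ln(2)/t½ = 9.217e-4 minute⁻¹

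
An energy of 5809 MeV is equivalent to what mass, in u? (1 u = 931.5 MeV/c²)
m = E/c² = 6.236 u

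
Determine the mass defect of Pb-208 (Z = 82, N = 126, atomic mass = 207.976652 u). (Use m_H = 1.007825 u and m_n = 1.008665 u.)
Δm = Z·m_H + N·m_n − M = 1.757 u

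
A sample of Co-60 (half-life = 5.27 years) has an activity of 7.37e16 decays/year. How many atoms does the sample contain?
N = A/λ = 5.603e17 atoms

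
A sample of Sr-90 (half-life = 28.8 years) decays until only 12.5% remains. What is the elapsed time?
t = t½ × log₂(N₀/N) = 86.4 years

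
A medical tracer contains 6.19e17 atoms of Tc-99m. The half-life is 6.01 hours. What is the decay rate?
A = λN = 7.139e16 decays/hour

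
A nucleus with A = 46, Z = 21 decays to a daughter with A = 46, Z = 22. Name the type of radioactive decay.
ΔA = 0, ΔZ = +1 ⇒ beta-minus decay (β⁻)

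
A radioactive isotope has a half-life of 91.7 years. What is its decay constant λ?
λ = ln(2)/t½ = 0.007559 year⁻¹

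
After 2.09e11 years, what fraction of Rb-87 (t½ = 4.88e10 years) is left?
N/N₀ = (1/2)^(t/t½) = 0.05138 = 5.14%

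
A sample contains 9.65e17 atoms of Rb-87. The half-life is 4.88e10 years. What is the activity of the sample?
A = λN = 1.371e7 decays/year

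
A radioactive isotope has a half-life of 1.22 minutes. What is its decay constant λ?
λ = ln(2)/t½ = 0.5682 minute⁻¹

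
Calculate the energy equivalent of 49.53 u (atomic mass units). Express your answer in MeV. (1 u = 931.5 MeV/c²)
E = mc² = 46140 MeV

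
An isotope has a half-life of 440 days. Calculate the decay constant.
λ = ln(2)/t½ = 0.001575 day⁻¹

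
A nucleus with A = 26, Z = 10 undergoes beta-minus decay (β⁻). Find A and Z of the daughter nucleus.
Daughter: A = 26, Z = 11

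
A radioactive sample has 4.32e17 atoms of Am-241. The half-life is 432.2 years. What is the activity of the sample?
A = λN = 6.928e14 decays/year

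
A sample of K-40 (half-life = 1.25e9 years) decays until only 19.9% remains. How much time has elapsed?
t = t½ × log₂(N₀/N) = 2.911e9 years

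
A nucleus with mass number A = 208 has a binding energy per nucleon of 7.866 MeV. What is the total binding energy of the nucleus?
B.E. = 7.866 × 208 = 1636 MeV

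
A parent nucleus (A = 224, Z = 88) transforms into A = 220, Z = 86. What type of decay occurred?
ΔA = -4, ΔZ = -2 ⇒ alpha decay (α)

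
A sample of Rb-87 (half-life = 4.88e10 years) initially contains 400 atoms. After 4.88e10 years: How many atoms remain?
N = N₀(1/2)^(t/t½) = 200 atoms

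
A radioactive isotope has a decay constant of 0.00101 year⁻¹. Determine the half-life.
t½ = ln(2)/λ = 686.3 years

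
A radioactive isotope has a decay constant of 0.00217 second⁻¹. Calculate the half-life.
t½ = ln(2)/λ = 319.4 seconds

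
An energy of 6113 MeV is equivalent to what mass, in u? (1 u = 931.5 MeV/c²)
m = E/c² = 6.563 u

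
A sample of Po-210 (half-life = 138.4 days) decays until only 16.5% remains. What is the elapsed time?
t = t½ × log₂(N₀/N) = 359.8 days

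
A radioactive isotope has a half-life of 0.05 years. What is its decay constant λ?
λ = ln(2)/t½ = 13.86 year⁻¹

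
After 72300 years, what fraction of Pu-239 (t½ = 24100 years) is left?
N/N₀ = (1/2)^(t/t½) = 0.125 = 12.5%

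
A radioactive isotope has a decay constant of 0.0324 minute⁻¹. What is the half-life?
t½ = ln(2)/λ = 21.39 minutes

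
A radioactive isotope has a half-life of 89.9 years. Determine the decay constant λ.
λ = ln(2)/t½ = 0.00771 year⁻¹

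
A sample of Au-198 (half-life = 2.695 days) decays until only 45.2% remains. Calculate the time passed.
t = t½ × log₂(N₀/N) = 3.087 days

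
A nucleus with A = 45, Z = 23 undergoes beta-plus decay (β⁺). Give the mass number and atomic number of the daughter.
Daughter: A = 45, Z = 22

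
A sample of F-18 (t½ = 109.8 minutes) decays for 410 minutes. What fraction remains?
N/N₀ = (1/2)^(t/t½) = 0.07515 = 7.52%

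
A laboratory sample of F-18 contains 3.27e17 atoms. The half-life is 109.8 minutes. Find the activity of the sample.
A = λN = 2.064e15 decays/minute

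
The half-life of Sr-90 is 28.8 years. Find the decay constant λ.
λ = ln(2)/t½ = 0.02407 year⁻¹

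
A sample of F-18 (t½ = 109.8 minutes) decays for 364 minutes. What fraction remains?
N/N₀ = (1/2)^(t/t½) = 0.1005 = 10%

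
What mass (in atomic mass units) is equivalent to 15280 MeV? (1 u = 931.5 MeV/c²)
m = E/c² = 16.4 u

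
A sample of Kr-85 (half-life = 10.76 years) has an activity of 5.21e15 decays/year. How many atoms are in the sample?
N = A/λ = 8.088e16 atoms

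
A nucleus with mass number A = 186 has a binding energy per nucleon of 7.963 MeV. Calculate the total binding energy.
B.E. = 7.963 × 186 = 1481 MeV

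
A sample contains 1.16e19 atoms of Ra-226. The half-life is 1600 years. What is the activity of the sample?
A = λN = 5.025e15 decays/year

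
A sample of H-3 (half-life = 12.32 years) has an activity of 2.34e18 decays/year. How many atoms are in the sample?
N = A/λ = 4.159e19 atoms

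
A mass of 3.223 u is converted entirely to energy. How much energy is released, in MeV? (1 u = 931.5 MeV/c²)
E = mc² = 3002 MeV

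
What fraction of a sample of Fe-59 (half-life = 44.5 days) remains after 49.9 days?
N/N₀ = (1/2)^(t/t½) = 0.4597 = 46%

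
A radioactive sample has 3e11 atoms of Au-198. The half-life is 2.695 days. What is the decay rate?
A = λN = 7.716e10 decays/day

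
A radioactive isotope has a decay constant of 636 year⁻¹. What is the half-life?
t½ = ln(2)/λ = 0.00109 years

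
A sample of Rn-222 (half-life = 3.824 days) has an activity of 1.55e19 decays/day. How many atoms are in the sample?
N = A/λ = 8.551e19 atoms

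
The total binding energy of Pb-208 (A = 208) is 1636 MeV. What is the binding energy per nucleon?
B.E./A = 1636/208 = 7.865 MeV/nucleon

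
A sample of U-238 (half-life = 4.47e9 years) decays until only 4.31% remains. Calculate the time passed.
t = t½ × log₂(N₀/N) = 2.028e10 years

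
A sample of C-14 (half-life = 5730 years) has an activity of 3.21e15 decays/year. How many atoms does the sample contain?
N = A/λ = 2.654e19 atoms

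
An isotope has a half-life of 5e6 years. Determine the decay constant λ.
λ = ln(2)/t½ = 1.386e-7 year⁻¹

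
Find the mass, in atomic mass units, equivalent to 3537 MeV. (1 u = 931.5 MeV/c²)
m = E/c² = 3.797 u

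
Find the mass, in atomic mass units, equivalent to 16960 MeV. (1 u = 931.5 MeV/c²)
m = E/c² = 18.21 u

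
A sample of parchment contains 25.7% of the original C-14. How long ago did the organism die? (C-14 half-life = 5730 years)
Age = t½ × log₂(1/ratio) = 11230 years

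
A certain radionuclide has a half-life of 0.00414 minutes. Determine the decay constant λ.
λ = ln(2)/t½ = 167.4 minute⁻¹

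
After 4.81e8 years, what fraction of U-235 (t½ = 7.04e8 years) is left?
N/N₀ = (1/2)^(t/t½) = 0.6228 = 62.3%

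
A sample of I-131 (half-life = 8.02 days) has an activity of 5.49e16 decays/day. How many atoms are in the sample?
N = A/λ = 6.352e17 atoms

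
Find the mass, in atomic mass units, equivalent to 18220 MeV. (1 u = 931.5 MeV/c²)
m = E/c² = 19.56 u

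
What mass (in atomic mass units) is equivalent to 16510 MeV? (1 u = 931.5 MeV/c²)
m = E/c² = 17.72 u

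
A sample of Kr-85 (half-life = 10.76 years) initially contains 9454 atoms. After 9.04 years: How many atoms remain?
N = N₀(1/2)^(t/t½) = 5281 atoms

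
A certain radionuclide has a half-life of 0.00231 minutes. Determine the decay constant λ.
λ = ln(2)/t½ = 300.1 minute⁻¹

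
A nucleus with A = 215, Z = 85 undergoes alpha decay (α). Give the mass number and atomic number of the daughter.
Daughter: A = 211, Z = 83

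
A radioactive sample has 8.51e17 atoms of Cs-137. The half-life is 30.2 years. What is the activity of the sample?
A = λN = 1.953e16 decays/year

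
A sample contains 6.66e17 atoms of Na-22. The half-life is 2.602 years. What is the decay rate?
A = λN = 1.774e17 decays/year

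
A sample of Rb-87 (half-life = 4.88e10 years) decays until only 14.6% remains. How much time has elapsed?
t = t½ × log₂(N₀/N) = 1.355e11 years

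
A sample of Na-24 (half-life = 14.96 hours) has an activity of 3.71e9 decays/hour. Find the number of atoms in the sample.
N = A/λ = 8.007e10 atoms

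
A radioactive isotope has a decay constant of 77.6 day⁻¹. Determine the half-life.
t½ = ln(2)/λ = 0.008932 days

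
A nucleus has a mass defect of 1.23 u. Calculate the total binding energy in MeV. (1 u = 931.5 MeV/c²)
B.E. = Δm × 931.5 = 1146 MeV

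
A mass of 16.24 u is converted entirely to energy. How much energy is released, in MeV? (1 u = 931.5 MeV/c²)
E = mc² = 15130 MeV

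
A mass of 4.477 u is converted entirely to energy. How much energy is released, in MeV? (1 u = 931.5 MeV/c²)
E = mc² = 4170 MeV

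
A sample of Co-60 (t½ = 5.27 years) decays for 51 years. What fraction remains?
N/N₀ = (1/2)^(t/t½) = 0.001221 = 0.122%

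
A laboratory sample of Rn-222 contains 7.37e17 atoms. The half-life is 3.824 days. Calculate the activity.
A = λN = 1.336e17 decays/day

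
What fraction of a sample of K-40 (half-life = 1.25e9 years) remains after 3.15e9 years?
N/N₀ = (1/2)^(t/t½) = 0.1743 = 17.4%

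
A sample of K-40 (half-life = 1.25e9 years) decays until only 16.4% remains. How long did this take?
t = t½ × log₂(N₀/N) = 3.26e9 years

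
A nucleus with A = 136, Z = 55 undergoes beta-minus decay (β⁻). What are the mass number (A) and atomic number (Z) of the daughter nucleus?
Daughter: A = 136, Z = 56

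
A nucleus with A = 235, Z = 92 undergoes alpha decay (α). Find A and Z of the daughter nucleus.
Daughter: A = 231, Z = 90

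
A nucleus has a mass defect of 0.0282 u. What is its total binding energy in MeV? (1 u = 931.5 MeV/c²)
B.E. = Δm × 931.5 = 26.27 MeV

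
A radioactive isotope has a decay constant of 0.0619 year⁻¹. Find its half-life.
t½ = ln(2)/λ = 11.2 years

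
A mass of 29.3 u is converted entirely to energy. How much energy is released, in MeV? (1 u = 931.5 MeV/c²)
E = mc² = 27290 MeV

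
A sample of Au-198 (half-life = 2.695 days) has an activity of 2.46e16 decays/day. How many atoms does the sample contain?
N = A/λ = 9.565e16 atoms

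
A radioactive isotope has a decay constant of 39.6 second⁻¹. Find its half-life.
t½ = ln(2)/λ = 0.0175 seconds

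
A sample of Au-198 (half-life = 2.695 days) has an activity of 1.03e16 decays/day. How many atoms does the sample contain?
N = A/λ = 4.005e16 atoms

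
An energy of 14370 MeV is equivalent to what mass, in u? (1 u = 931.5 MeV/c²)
m = E/c² = 15.43 u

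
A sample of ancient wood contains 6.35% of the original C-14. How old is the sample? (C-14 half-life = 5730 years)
Age = t½ × log₂(1/ratio) = 22790 years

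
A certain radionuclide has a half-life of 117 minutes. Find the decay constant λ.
λ = ln(2)/t½ = 0.005924 minute⁻¹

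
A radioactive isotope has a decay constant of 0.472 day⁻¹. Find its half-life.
t½ = ln(2)/λ = 1.469 days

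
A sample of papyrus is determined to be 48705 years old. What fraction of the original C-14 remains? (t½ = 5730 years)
N/N₀ = (1/2)^(t/t½) = 0.002762 = 0.276%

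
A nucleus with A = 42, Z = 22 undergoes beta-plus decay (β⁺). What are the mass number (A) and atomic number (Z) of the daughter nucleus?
Daughter: A = 42, Z = 21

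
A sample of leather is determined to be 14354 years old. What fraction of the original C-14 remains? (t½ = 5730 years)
N/N₀ = (1/2)^(t/t½) = 0.1762 = 17.6%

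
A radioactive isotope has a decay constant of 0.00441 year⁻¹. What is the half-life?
t½ = ln(2)/λ = 157.2 years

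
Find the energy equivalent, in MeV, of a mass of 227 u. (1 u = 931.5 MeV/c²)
E = mc² = 2.115e5 MeV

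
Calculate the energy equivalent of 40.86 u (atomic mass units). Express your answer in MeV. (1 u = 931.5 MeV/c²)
E = mc² = 38060 MeV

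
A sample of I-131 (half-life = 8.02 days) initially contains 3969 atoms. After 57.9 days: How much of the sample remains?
N = N₀(1/2)^(t/t½) = 26.63 atoms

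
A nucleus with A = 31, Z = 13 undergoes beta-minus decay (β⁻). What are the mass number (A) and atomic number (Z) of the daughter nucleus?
Daughter: A = 31, Z = 14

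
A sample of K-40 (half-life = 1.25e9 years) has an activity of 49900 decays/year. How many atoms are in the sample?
N = A/λ = 8.999e13 atoms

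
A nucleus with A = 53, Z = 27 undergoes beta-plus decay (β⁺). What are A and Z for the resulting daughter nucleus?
Daughter: A = 53, Z = 26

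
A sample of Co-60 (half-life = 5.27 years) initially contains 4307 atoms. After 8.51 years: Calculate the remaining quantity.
N = N₀(1/2)^(t/t½) = 1406 atoms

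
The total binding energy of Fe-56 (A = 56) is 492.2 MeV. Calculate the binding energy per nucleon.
B.E./A = 492.2/56 = 8.789 MeV/nucleon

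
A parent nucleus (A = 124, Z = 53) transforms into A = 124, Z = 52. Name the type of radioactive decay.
ΔA = 0, ΔZ = -1 ⇒ beta-plus decay (β⁺) or electron capture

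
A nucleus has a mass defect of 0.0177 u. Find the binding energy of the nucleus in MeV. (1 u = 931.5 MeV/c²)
B.E. = Δm × 931.5 = 16.49 MeV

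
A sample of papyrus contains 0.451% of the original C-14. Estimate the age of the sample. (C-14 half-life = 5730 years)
Age = t½ × log₂(1/ratio) = 44650 years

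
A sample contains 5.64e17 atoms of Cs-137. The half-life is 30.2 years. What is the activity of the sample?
A = λN = 1.294e16 decays/year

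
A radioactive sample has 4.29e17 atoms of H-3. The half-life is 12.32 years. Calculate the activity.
A = λN = 2.414e16 decays/year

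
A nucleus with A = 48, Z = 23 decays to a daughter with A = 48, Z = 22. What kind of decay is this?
ΔA = 0, ΔZ = -1 ⇒ beta-plus decay (β⁺) or electron capture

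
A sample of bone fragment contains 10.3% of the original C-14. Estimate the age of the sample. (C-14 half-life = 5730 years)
Age = t½ × log₂(1/ratio) = 18790 years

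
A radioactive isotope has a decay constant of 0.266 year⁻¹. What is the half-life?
t½ = ln(2)/λ = 2.606 years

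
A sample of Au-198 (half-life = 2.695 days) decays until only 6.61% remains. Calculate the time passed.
t = t½ × log₂(N₀/N) = 10.56 days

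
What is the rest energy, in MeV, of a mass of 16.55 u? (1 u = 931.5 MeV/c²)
E = mc² = 15420 MeV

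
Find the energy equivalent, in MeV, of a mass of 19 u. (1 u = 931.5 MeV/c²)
E = mc² = 17700 MeV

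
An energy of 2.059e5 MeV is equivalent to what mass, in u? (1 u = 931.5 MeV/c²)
m = E/c² = 221 u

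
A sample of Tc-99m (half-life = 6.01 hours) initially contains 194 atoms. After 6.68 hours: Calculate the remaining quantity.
N = N₀(1/2)^(t/t½) = 89.79 atoms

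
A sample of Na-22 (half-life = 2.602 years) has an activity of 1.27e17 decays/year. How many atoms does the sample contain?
N = A/λ = 4.767e17 atoms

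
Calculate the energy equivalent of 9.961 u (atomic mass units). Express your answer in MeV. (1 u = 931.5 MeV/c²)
E = mc² = 9279 MeV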